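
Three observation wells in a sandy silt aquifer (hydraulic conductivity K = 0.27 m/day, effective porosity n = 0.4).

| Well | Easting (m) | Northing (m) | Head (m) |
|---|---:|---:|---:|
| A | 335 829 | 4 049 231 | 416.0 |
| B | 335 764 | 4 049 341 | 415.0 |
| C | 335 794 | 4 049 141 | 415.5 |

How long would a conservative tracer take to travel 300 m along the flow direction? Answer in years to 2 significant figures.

With h = a·x + b·y + c and A as origin, the differences give:
  (-65)·a + 110·b = -1.0
  (-35)·a + (-90)·b = -0.5
Eliminate b (×(-90) and ×110, subtract): 9700·a = 145.00 → a = ∂h/∂x = +0.01495
Back-substitute: b = ∂h/∂y = -0.0002577.
|∇h| = √(0.01495² + -0.0002577²) = 0.01495
Seepage velocity v = K·i/n = 0.27 × 0.01495 / 0.4 = 0.01009 m/day.
t = 300 / 0.01009 = 2.973e+04 days = 81.4 years.

81 years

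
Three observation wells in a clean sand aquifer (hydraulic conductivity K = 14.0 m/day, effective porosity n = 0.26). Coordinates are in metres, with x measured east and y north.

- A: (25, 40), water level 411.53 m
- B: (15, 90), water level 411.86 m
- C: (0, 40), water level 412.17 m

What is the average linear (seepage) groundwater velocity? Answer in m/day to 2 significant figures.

Three-point gradient (reference A): Δ to B = (-10, 50, +0.33), Δ to C = (-25, 0, +0.64).
∂h/∂x = -0.02560, ∂h/∂y = +0.001480 (det = 1250).
|∇h| = √(-0.02560² + 0.001480²) = 0.02564
Seepage velocity v = K·i/n = 14.0 × 0.02564 / 0.26 = 1.381 m/day.

1.4 m/day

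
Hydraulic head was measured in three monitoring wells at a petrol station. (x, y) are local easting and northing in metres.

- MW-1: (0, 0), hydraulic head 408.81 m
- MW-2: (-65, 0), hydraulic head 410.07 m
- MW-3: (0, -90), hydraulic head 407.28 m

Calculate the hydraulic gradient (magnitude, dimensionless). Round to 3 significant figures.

∂h/∂x = (410.07 − 408.81) / (-65 − 0) = -0.01938
∂h/∂y = (407.28 − 408.81) / (-90 − 0) = +0.01700
|∇h| = √(-0.01938² + 0.01700²) = 0.02578

0.0258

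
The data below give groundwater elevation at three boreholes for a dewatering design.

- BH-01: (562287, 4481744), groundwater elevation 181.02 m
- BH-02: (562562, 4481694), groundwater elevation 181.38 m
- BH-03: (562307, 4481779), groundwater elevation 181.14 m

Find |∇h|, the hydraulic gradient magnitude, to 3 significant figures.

0.00299

Differences from BH-01: to BH-02 (Δx, Δy, Δh) = (275, -50, +0.36); to BH-03 = (20, 35, +0.12).
Determinant of the coordinate differences = 275·35 − 20·(-50) = 10625.
∂h/∂x = [(+0.36)·35 − (+0.12)·(-50)] / 10625 = +0.001751
∂h/∂y = [275·(+0.12) − 20·(+0.36)] / 10625 = +0.002428
|∇h| = √(0.001751² + 0.002428²) = 0.002994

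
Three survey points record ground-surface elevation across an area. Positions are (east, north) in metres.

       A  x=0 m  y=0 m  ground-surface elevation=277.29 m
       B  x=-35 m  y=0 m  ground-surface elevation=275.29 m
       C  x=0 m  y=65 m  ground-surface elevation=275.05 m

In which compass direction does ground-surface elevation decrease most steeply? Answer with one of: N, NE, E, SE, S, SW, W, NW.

NW

∂z/∂x = (275.29 − 277.29) / (-35 − 0) = +0.05714
∂z/∂y = (275.05 − 277.29) / (65 − 0) = -0.03446
Steepest decrease is along −∇f = (-0.05714 E, +0.03446 N) → northwest.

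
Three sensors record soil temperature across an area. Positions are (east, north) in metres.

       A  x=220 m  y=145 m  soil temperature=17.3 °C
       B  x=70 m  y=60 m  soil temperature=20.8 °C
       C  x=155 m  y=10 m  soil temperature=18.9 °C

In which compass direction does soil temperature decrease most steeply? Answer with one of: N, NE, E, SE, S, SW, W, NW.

Taking A as reference: B−A = (-150, -85, +3.5); C−A = (-65, -135, +1.6).
Determinant of the coordinate differences = (-150)·(-135) − (-65)·(-85) = 14725.
∂T/∂x = [(+3.5)·(-135) − (+1.6)·(-85)] / 14725 = -0.02285
∂T/∂y = [(-150)·(+1.6) − (-65)·(+3.5)] / 14725 = -0.0008489
Steepest decrease is along −∇f = (+0.02285 E, +0.0008489 N) → east.

E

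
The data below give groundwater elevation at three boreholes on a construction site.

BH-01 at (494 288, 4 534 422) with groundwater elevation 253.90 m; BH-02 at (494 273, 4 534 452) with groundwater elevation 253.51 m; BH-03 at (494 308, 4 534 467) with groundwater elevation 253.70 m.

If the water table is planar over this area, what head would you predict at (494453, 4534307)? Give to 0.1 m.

With h = a·x + b·y + c and BH-01 as origin, the differences give:
  (-15)·a + 30·b = -0.39
  20·a + 45·b = -0.20
Eliminate b (×45 and ×30, subtract): -1275·a = -11.550 → a = ∂h/∂x = +0.009059
Back-substitute: b = ∂h/∂y = -0.008471.
h(494453, 4534307) = 253.90 + (+0.009059)·(165) + (-0.008471)·(-115) = 253.90 +1.495 +0.974 = 256.369 m.

256.4 m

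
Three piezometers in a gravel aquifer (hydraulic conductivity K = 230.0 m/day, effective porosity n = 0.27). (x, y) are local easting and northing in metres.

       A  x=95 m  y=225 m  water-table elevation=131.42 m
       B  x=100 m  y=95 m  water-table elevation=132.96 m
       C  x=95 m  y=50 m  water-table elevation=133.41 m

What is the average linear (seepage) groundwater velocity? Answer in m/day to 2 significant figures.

Three-point gradient (reference A): Δ to B = (5, -130, +1.54), Δ to C = (0, -175, +1.99).
∂h/∂x = +0.01234, ∂h/∂y = -0.01137 (det = -875).
|∇h| = √(0.01234² + -0.01137²) = 0.01678
Seepage velocity v = K·i/n = 230.0 × 0.01678 / 0.27 = 14.29 m/day.

14 m/day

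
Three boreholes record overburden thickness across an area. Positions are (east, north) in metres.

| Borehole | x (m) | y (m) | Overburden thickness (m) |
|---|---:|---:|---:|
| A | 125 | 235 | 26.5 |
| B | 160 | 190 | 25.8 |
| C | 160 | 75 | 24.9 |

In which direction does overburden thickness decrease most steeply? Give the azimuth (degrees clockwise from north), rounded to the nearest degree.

128°

Taking A as reference: B−A = (35, -45, -0.7); C−A = (35, -160, -1.6).
Solve a·Δx + b·Δy = Δd: det = 35·(-160) − 35·(-45) = -4025.
∂d/∂x = [(-0.7)·(-160) − (-1.6)·(-45)] / -4025 = -0.009938
∂d/∂y = [35·(-1.6) − 35·(-0.7)] / -4025 = +0.007826
Steepest decrease is along −∇f: components (+0.009938 E, -0.007826 N).
Azimuth = atan2(+0.009938, -0.007826) = 128.2° ≈ 128°.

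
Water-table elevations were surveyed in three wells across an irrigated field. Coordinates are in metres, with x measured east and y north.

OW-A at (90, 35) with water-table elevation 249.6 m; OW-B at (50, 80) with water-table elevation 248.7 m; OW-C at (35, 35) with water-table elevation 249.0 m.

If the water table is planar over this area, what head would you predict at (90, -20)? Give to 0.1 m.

250.2 m

With h = a·x + b·y + c and OW-A as origin, the differences give:
  (-40)·a + 45·b = -0.9
  (-55)·a + 0·b = -0.6
Eliminate b (×0 and ×45, subtract): 2475·a = 27.00 → a = ∂h/∂x = +0.01091
Back-substitute: b = ∂h/∂y = -0.01030.
h(90, -20) = 249.6 + (+0.01091)·(0) + (-0.01030)·(-55) = 249.6 +0.000 +0.567 = 250.167 m.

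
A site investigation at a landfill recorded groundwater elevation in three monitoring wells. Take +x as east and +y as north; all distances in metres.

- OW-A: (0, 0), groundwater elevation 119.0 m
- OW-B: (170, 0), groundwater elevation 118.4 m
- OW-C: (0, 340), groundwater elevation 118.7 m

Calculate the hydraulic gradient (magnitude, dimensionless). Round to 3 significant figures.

0.00364

∂h/∂x = (118.4 − 119.0) / (170 − 0) = -0.003529
∂h/∂y = (118.7 − 119.0) / (340 − 0) = -0.0008824
|∇h| = √(-0.003529² + -0.0008824²) = 0.003638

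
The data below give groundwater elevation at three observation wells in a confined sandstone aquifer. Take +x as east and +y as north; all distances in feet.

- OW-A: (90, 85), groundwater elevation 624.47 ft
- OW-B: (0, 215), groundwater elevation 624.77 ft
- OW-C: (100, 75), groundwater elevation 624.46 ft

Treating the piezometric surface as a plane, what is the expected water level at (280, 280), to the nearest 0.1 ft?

626.3 ft

Taking OW-A as reference: OW-B−OW-A = (-90, 130, +0.30); OW-C−OW-A = (10, -10, -0.01).
Determinant of the coordinate differences = (-90)·(-10) − 10·130 = -400.
∂h/∂x = [(+0.30)·(-10) − (-0.01)·130] / -400 = +0.004250
∂h/∂y = [(-90)·(-0.01) − 10·(+0.30)] / -400 = +0.005250
h(280, 280) = 624.47 + (+0.004250)·(190) + (+0.005250)·(195) = 624.47 +0.808 +1.024 = 626.301 ft.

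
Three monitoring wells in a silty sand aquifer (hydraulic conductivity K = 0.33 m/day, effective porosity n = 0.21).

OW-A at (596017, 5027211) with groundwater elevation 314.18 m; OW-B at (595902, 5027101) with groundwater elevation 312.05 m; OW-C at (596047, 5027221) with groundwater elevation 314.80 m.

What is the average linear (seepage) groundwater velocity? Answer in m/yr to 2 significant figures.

13 m/yr

Taking OW-A as reference: OW-B−OW-A = (-115, -110, -2.13); OW-C−OW-A = (30, 10, +0.62).
Solve a·Δx + b·Δy = Δh: det = (-115)·10 − 30·(-110) = 2150.
∂h/∂x = [(-2.13)·10 − (+0.62)·(-110)] / 2150 = +0.02181
∂h/∂y = [(-115)·(+0.62) − 30·(-2.13)] / 2150 = -0.003442
|∇h| = √(0.02181² + -0.003442²) = 0.02208
Seepage velocity v = K·i/n = 0.33 × 0.02208 / 0.21 = 0.0347 m/day = 12.67 m/yr.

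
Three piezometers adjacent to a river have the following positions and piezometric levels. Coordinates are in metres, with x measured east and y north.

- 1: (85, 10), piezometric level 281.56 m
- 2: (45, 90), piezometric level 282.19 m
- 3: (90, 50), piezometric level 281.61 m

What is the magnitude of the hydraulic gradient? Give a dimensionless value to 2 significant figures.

0.011

Taking 1 as reference: 2−1 = (-40, 80, +0.63); 3−1 = (5, 40, +0.05).
Determinant of the coordinate differences = (-40)·40 − 5·80 = -2000.
∂h/∂x = [(+0.63)·40 − (+0.05)·80] / -2000 = -0.01060
∂h/∂y = [(-40)·(+0.05) − 5·(+0.63)] / -2000 = +0.002575
|∇h| = √(-0.01060² + 0.002575²) = 0.01091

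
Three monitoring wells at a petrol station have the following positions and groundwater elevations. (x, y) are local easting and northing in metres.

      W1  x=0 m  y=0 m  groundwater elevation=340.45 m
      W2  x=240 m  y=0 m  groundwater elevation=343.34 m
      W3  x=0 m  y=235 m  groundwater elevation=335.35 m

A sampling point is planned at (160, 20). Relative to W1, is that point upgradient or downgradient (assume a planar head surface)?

∂h/∂x = (343.34 − 340.45) / (240 − 0) = +0.01204
∂h/∂y = (335.35 − 340.45) / (235 − 0) = -0.02170
Head at (160, 20) = 340.45 + (+0.01204)·(160) + (-0.02170)·(20) = 341.94 m.
That is higher than the 340.45 m at W1, so the point is upgradient.

upgradient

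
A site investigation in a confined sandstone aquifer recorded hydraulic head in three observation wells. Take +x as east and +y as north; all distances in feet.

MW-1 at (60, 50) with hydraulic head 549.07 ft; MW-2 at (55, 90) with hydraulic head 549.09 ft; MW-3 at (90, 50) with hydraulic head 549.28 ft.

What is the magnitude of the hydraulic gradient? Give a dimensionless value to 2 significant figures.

Three-point gradient (reference MW-1): Δ to MW-2 = (-5, 40, +0.02), Δ to MW-3 = (30, 0, +0.21).
∂h/∂x = +0.007000, ∂h/∂y = +0.001375 (det = -1200).
|∇h| = √(0.007000² + 0.001375²) = 0.007134

0.0071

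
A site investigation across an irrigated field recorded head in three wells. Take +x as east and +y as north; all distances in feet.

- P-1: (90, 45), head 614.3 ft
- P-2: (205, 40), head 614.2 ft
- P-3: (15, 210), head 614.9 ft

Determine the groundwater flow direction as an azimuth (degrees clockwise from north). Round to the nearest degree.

Differences from P-1: to P-2 (Δx, Δy, Δh) = (115, -5, -0.1); to P-3 = (-75, 165, +0.6).
Solve a·Δx + b·Δy = Δh: det = 115·165 − (-75)·(-5) = 18600.
∂h/∂x = [(-0.1)·165 − (+0.6)·(-5)] / 18600 = -0.0007258
∂h/∂y = [115·(+0.6) − (-75)·(-0.1)] / 18600 = +0.003306
Flow direction (−∇h) has components (+0.0007258 E, -0.003306 N).
Azimuth = atan2(E, N) = atan2(+0.0007258, -0.003306) = 167.6° ≈ 168°.

168°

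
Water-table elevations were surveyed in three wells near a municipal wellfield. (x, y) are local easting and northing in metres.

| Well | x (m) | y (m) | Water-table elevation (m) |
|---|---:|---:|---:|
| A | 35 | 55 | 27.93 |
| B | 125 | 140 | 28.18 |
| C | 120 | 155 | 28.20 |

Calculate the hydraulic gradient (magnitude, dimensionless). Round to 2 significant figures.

Differences from A: to B (Δx, Δy, Δh) = (90, 85, +0.25); to C = (85, 100, +0.27).
Solve a·Δx + b·Δy = Δh: det = 90·100 − 85·85 = 1775.
∂h/∂x = [(+0.25)·100 − (+0.27)·85] / 1775 = +0.001155
∂h/∂y = [90·(+0.27) − 85·(+0.25)] / 1775 = +0.001718
|∇h| = √(0.001155² + 0.001718²) = 0.00207

0.0021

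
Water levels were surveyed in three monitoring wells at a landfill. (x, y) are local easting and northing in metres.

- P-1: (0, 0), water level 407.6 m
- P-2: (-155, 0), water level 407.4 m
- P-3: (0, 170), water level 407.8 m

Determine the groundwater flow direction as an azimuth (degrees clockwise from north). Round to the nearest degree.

∂h/∂x = (407.4 − 407.6) / (-155 − 0) = +0.001290
∂h/∂y = (407.8 − 407.6) / (170 − 0) = +0.001176
Flow direction (−∇h) has components (-0.001290 E, -0.001176 N).
Azimuth = atan2(E, N) = atan2(-0.001290, -0.001176) = 227.6° ≈ 228°.

228°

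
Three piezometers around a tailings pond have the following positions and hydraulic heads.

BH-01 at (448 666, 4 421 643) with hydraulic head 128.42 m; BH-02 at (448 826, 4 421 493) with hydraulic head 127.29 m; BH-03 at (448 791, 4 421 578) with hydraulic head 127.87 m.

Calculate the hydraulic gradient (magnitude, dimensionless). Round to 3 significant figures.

Taking BH-01 as reference: BH-02−BH-01 = (160, -150, -1.13); BH-03−BH-01 = (125, -65, -0.55).
Solve a·Δx + b·Δy = Δh: det = 160·(-65) − 125·(-150) = 8350.
∂h/∂x = [(-1.13)·(-65) − (-0.55)·(-150)] / 8350 = -0.001084
∂h/∂y = [160·(-0.55) − 125·(-1.13)] / 8350 = +0.006377
|∇h| = √(-0.001084² + 0.006377²) = 0.006468

0.00647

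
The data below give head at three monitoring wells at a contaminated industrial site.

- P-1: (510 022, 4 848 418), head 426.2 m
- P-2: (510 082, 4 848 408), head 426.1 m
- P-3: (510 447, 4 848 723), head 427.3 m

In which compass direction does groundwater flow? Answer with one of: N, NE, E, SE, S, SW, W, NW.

S

Differences from P-1: to P-2 (Δx, Δy, Δh) = (60, -10, -0.1); to P-3 = (425, 305, +1.1).
Solve a·Δx + b·Δy = Δh: det = 60·305 − 425·(-10) = 22550.
∂h/∂x = [(-0.1)·305 − (+1.1)·(-10)] / 22550 = -0.0008647
∂h/∂y = [60·(+1.1) − 425·(-0.1)] / 22550 = +0.004812
Flow = −∇h = (+0.0008647 east, -0.004812 north), which points south.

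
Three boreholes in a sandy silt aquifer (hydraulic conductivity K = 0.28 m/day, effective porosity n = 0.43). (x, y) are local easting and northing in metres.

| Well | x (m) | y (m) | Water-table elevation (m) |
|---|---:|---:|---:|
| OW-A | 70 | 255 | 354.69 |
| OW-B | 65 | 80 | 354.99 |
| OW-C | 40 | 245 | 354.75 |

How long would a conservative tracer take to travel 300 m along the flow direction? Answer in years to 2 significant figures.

570 years

Taking OW-A as reference: OW-B−OW-A = (-5, -175, +0.30); OW-C−OW-A = (-30, -10, +0.06).
Solve a·Δx + b·Δy = Δh: det = (-5)·(-10) − (-30)·(-175) = -5200.
∂h/∂x = [(+0.30)·(-10) − (+0.06)·(-175)] / -5200 = -0.001442
∂h/∂y = [(-5)·(+0.06) − (-30)·(+0.30)] / -5200 = -0.001673
|∇h| = √(-0.001442² + -0.001673²) = 0.002209
Seepage velocity v = K·i/n = 0.28 × 0.002209 / 0.43 = 0.001438 m/day.
t = 300 / 0.001438 = 2.086e+05 days = 571 years.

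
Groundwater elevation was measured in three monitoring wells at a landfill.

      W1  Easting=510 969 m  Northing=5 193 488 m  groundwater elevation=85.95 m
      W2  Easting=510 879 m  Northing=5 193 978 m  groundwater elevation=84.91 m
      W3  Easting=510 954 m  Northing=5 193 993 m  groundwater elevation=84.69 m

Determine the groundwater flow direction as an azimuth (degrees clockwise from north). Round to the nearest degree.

Taking W1 as reference: W2−W1 = (-90, 490, -1.04); W3−W1 = (-15, 505, -1.26).
Solve a·Δx + b·Δy = Δh: det = (-90)·505 − (-15)·490 = -38100.
∂h/∂x = [(-1.04)·505 − (-1.26)·490] / -38100 = -0.002420
∂h/∂y = [(-90)·(-1.26) − (-15)·(-1.04)] / -38100 = -0.002567
Flow direction (−∇h) has components (+0.002420 E, +0.002567 N).
Azimuth = atan2(E, N) = atan2(+0.002420, +0.002567) = 43.3° ≈ 043°.

043°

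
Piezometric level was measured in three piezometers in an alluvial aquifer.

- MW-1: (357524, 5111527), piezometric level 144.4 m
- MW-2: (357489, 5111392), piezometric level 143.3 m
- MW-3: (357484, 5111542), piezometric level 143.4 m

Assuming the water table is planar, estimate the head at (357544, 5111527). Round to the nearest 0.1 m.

Taking MW-1 as reference: MW-2−MW-1 = (-35, -135, -1.1); MW-3−MW-1 = (-40, 15, -1.0).
Determinant of the coordinate differences = (-35)·15 − (-40)·(-135) = -5925.
∂h/∂x = [(-1.1)·15 − (-1.0)·(-135)] / -5925 = +0.02557
∂h/∂y = [(-35)·(-1.0) − (-40)·(-1.1)] / -5925 = +0.001519
h(357544, 5111527) = 144.4 + (+0.02557)·(20) + (+0.001519)·(0) = 144.4 +0.511 +0.000 = 144.911 m.

144.9 m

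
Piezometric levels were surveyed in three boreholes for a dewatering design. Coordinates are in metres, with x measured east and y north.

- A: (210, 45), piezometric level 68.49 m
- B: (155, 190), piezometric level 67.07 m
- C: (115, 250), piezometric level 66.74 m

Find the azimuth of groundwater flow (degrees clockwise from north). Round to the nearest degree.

Differences from A: to B (Δx, Δy, Δh) = (-55, 145, -1.42); to C = (-95, 205, -1.75).
Solve a·Δx + b·Δy = Δh: det = (-55)·205 − (-95)·145 = 2500.
∂h/∂x = [(-1.42)·205 − (-1.75)·145] / 2500 = -0.01494
∂h/∂y = [(-55)·(-1.75) − (-95)·(-1.42)] / 2500 = -0.01546
Flow direction (−∇h) has components (+0.01494 E, +0.01546 N).
Azimuth = atan2(E, N) = atan2(+0.01494, +0.01546) = 44.0° ≈ 044°.

044°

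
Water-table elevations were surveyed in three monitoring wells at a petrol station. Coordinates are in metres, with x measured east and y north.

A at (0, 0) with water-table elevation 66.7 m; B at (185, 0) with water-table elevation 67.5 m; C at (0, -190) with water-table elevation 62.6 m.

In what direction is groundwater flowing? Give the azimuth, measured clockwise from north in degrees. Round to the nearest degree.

∂h/∂x = (67.5 − 66.7) / (185 − 0) = +0.004324
∂h/∂y = (62.6 − 66.7) / (-190 − 0) = +0.02158
Flow direction (−∇h) has components (-0.004324 E, -0.02158 N).
Azimuth = atan2(E, N) = atan2(-0.004324, -0.02158) = 191.3° ≈ 191°.

191°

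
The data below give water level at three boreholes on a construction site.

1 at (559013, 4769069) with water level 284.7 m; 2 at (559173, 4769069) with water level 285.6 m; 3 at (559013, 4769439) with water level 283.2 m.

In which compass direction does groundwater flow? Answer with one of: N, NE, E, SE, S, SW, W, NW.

NW

∂h/∂x = (285.6 − 284.7) / (559173 − 559013) = +0.005625
∂h/∂y = (283.2 − 284.7) / (4769439 − 4769069) = -0.004054
Flow = −∇h = (-0.005625 east, +0.004054 north), which points northwest.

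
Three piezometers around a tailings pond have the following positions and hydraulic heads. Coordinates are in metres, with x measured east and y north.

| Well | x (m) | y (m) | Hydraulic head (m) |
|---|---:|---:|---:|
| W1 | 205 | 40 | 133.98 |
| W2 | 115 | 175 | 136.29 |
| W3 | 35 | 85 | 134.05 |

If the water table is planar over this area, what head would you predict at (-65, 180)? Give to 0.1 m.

135.5 m

Taking W1 as reference: W2−W1 = (-90, 135, +2.31); W3−W1 = (-170, 45, +0.07).
Determinant of the coordinate differences = (-90)·45 − (-170)·135 = 18900.
∂h/∂x = [(+2.31)·45 − (+0.07)·135] / 18900 = +0.005000
∂h/∂y = [(-90)·(+0.07) − (-170)·(+2.31)] / 18900 = +0.02044
h(-65, 180) = 133.98 + (+0.005000)·(-270) + (+0.02044)·(140) = 133.98 -1.350 +2.862 = 135.492 m.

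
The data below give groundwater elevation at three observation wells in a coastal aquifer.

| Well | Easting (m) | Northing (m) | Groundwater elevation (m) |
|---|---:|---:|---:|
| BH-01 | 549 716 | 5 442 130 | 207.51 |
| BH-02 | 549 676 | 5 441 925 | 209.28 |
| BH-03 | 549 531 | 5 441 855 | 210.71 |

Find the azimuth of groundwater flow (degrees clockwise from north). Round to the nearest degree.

Taking BH-01 as reference: BH-02−BH-01 = (-40, -205, +1.77); BH-03−BH-01 = (-185, -275, +3.20).
Determinant of the coordinate differences = (-40)·(-275) − (-185)·(-205) = -26925.
∂h/∂x = [(+1.77)·(-275) − (+3.20)·(-205)] / -26925 = -0.006286
∂h/∂y = [(-40)·(+3.20) − (-185)·(+1.77)] / -26925 = -0.007408
Flow direction (−∇h) has components (+0.006286 E, +0.007408 N).
Azimuth = atan2(E, N) = atan2(+0.006286, +0.007408) = 40.3° ≈ 040°.

040°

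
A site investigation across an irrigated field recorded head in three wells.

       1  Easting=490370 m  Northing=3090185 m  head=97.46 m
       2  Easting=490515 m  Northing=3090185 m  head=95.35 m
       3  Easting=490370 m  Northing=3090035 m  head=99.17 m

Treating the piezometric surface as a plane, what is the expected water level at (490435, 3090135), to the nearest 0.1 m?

∂h/∂x = (95.35 − 97.46) / (490515 − 490370) = -0.01455
∂h/∂y = (99.17 − 97.46) / (3090035 − 3090185) = -0.01140
h(490435, 3090135) = 97.46 + (-0.01455)·(65) + (-0.01140)·(-50) = 97.46 -0.946 +0.570 = 97.084 m.

97.1 m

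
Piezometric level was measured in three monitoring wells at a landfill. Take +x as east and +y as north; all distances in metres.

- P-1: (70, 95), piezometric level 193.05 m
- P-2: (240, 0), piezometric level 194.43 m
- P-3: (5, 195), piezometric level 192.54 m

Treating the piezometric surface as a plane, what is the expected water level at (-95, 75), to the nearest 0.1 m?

191.7 m

Three-point gradient (reference P-1): Δ to P-2 = (170, -95, +1.38), Δ to P-3 = (-65, 100, -0.51).
∂h/∂x = +0.008273, ∂h/∂y = +0.0002771 (det = 10825).
h(-95, 75) = 193.05 + (+0.008273)·(-165) + (+0.0002771)·(-20) = 193.05 -1.365 -0.006 = 191.679 m.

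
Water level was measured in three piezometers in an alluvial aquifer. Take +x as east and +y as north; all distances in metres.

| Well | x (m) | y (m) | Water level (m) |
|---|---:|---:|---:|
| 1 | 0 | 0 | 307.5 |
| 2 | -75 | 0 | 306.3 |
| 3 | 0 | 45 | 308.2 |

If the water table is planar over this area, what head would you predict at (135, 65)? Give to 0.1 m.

310.7 m

∂h/∂x = (306.3 − 307.5) / (-75 − 0) = +0.01600
∂h/∂y = (308.2 − 307.5) / (45 − 0) = +0.01556
h(135, 65) = 307.5 + (+0.01600)·(135) + (+0.01556)·(65) = 307.5 +2.160 +1.011 = 310.671 m.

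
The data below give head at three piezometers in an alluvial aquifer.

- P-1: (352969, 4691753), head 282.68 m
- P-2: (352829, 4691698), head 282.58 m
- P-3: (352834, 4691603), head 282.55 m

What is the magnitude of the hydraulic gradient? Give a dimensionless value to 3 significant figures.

0.000674

With h = a·x + b·y + c and P-1 as origin, the differences give:
  (-140)·a + (-55)·b = -0.10
  (-135)·a + (-150)·b = -0.13
Eliminate b (×(-150) and ×(-55), subtract): 13575·a = 7.850 → a = ∂h/∂x = +0.0005783
Back-substitute: b = ∂h/∂y = +0.0003462.
|∇h| = √(0.0005783² + 0.0003462²) = 0.000674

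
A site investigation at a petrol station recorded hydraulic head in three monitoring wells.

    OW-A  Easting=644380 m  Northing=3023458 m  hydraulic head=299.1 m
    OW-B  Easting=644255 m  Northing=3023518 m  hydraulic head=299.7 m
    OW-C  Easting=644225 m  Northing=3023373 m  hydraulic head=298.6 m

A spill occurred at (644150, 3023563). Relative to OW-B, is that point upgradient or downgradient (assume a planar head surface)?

Differences from OW-A: to OW-B (Δx, Δy, Δh) = (-125, 60, +0.6); to OW-C = (-155, -85, -0.5).
Determinant of the coordinate differences = (-125)·(-85) − (-155)·60 = 19925.
∂h/∂x = [(+0.6)·(-85) − (-0.5)·60] / 19925 = -0.001054
∂h/∂y = [(-125)·(-0.5) − (-155)·(+0.6)] / 19925 = +0.007804
Head at (644150, 3023563) = 299.1 + (-0.001054)·(-230) + (+0.007804)·(105) = 300.16 m.
That is higher than the 299.7 m at OW-B, so the point is upgradient.

upgradient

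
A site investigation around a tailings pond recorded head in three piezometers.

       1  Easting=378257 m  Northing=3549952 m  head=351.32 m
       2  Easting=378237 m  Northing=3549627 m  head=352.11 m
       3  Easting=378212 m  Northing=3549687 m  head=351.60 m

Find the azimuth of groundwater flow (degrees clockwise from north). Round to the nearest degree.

Three-point gradient (reference 1): Δ to 2 = (-20, -325, +0.79), Δ to 3 = (-45, -265, +0.28).
∂h/∂x = +0.01269, ∂h/∂y = -0.003212 (det = -9325).
Flow direction (−∇h) has components (-0.01269 E, +0.003212 N).
Azimuth = atan2(E, N) = atan2(-0.01269, +0.003212) = 284.2° ≈ 284°.

284°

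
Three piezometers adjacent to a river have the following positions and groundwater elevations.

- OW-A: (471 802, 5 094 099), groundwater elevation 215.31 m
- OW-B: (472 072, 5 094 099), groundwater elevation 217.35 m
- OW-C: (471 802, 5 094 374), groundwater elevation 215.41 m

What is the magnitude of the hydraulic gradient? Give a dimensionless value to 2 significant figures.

0.0076

∂h/∂x = (217.35 − 215.31) / (472072 − 471802) = +0.007556
∂h/∂y = (215.41 − 215.31) / (5094374 − 5094099) = +0.0003636
|∇h| = √(0.007556² + 0.0003636²) = 0.007565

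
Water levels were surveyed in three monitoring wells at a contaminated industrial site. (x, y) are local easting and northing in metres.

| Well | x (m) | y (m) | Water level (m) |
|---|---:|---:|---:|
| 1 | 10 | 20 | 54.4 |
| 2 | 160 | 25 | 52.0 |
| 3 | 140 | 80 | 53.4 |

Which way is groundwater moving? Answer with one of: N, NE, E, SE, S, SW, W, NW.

SE

With h = a·x + b·y + c and 1 as origin, the differences give:
  150·a + 5·b = -2.4
  130·a + 60·b = -1.0
Eliminate b (×60 and ×5, subtract): 8350·a = -139.00 → a = ∂h/∂x = -0.01665
Back-substitute: b = ∂h/∂y = +0.01940.
Flow = −∇h = (+0.01665 east, -0.01940 north), which points southeast.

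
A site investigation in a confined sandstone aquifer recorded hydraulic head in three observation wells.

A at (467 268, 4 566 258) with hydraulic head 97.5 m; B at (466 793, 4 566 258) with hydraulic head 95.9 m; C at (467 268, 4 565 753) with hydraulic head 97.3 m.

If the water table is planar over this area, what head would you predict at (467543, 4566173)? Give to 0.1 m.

∂h/∂x = (95.9 − 97.5) / (466793 − 467268) = +0.003368
∂h/∂y = (97.3 − 97.5) / (4565753 − 4566258) = +0.0003960
h(467543, 4566173) = 97.5 + (+0.003368)·(275) + (+0.0003960)·(-85) = 97.5 +0.926 -0.034 = 98.393 m.

98.4 m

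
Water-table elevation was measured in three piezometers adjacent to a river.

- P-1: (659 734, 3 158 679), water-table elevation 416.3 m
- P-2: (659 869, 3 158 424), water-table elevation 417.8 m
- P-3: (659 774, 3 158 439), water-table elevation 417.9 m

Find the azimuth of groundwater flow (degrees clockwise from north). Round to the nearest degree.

Taking P-1 as reference: P-2−P-1 = (135, -255, +1.5); P-3−P-1 = (40, -240, +1.6).
Solve a·Δx + b·Δy = Δh: det = 135·(-240) − 40·(-255) = -22200.
∂h/∂x = [(+1.5)·(-240) − (+1.6)·(-255)] / -22200 = -0.002162
∂h/∂y = [135·(+1.6) − 40·(+1.5)] / -22200 = -0.007027
Flow direction (−∇h) has components (+0.002162 E, +0.007027 N).
Azimuth = atan2(E, N) = atan2(+0.002162, +0.007027) = 17.1° ≈ 017°.

017°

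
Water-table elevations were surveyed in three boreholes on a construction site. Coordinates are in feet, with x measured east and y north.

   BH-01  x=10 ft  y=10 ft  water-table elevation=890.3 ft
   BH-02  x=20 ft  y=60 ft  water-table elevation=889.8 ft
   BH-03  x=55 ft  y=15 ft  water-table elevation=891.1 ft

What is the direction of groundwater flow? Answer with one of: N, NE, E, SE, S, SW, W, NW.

Taking BH-01 as reference: BH-02−BH-01 = (10, 50, -0.5); BH-03−BH-01 = (45, 5, +0.8).
Determinant of the coordinate differences = 10·5 − 45·50 = -2200.
∂h/∂x = [(-0.5)·5 − (+0.8)·50] / -2200 = +0.01932
∂h/∂y = [10·(+0.8) − 45·(-0.5)] / -2200 = -0.01386
Flow = −∇h = (-0.01932 east, +0.01386 north), which points northwest.

NW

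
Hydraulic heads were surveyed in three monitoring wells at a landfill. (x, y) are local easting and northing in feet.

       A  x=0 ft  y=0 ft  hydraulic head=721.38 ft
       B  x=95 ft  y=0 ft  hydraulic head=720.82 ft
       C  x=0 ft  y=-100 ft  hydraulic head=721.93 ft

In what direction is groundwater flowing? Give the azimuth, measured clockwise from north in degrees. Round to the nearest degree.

047°

∂h/∂x = (720.82 − 721.38) / (95 − 0) = -0.005895
∂h/∂y = (721.93 − 721.38) / (-100 − 0) = -0.005500
Flow direction (−∇h) has components (+0.005895 E, +0.005500 N).
Azimuth = atan2(E, N) = atan2(+0.005895, +0.005500) = 47.0° ≈ 047°.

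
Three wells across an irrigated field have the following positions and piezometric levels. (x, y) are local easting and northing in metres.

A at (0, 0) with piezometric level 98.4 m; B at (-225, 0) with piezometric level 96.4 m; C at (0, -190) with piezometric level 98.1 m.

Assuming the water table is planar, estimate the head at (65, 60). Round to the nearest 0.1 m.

99.1 m

∂h/∂x = (96.4 − 98.4) / (-225 − 0) = +0.008889
∂h/∂y = (98.1 − 98.4) / (-190 − 0) = +0.001579
h(65, 60) = 98.4 + (+0.008889)·(65) + (+0.001579)·(60) = 98.4 +0.578 +0.095 = 99.073 m.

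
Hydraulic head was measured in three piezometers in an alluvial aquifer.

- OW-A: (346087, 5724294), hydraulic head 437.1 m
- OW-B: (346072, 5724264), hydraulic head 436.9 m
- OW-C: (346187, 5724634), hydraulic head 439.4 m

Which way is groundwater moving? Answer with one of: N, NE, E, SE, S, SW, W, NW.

S

Three-point gradient (reference OW-A): Δ to OW-B = (-15, -30, -0.2), Δ to OW-C = (100, 340, +2.3).
∂h/∂x = -0.0004762, ∂h/∂y = +0.006905 (det = -2100).
Flow = −∇h = (+0.0004762 east, -0.006905 north), which points south.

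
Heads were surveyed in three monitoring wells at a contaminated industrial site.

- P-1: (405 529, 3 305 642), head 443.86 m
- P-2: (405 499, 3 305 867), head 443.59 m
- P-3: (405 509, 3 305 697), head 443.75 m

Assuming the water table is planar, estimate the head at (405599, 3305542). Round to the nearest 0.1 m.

Three-point gradient (reference P-1): Δ to P-2 = (-30, 225, -0.27), Δ to P-3 = (-20, 55, -0.11).
∂h/∂x = +0.003474, ∂h/∂y = -0.0007368 (det = 2850).
h(405599, 3305542) = 443.86 + (+0.003474)·(70) + (-0.0007368)·(-100) = 443.86 +0.243 +0.074 = 444.177 m.

444.2 m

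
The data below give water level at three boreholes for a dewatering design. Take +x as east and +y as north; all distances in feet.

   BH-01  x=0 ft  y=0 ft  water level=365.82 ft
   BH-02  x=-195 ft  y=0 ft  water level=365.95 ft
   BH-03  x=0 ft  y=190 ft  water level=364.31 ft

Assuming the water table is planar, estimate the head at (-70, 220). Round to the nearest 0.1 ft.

364.1 ft

∂h/∂x = (365.95 − 365.82) / (-195 − 0) = -0.0006667
∂h/∂y = (364.31 − 365.82) / (190 − 0) = -0.007947
h(-70, 220) = 365.82 + (-0.0006667)·(-70) + (-0.007947)·(220) = 365.82 +0.047 -1.748 = 364.118 ft.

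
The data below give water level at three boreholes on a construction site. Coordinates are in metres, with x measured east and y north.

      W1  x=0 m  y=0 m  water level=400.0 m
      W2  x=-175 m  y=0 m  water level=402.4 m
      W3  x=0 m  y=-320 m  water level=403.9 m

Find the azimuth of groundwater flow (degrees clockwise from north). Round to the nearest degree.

∂h/∂x = (402.4 − 400.0) / (-175 − 0) = -0.01371
∂h/∂y = (403.9 − 400.0) / (-320 − 0) = -0.01219
Flow direction (−∇h) has components (+0.01371 E, +0.01219 N).
Azimuth = atan2(E, N) = atan2(+0.01371, +0.01219) = 48.4° ≈ 048°.

048°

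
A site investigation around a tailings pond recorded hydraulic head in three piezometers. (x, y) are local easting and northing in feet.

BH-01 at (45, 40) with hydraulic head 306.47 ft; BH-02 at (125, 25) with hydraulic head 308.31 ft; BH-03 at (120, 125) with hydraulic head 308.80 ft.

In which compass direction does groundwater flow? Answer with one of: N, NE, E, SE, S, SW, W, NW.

W

Differences from BH-01: to BH-02 (Δx, Δy, Δh) = (80, -15, +1.84); to BH-03 = (75, 85, +2.33).
Solve a·Δx + b·Δy = Δh: det = 80·85 − 75·(-15) = 7925.
∂h/∂x = [(+1.84)·85 − (+2.33)·(-15)] / 7925 = +0.02415
∂h/∂y = [80·(+2.33) − 75·(+1.84)] / 7925 = +0.006107
Flow = −∇h = (-0.02415 east, -0.006107 north), which points west.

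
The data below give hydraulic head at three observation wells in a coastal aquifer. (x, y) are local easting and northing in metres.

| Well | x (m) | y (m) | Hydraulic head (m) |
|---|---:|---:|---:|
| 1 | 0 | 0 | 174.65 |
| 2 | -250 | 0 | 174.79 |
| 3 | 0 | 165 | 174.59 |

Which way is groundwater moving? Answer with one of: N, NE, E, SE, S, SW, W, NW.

NE

∂h/∂x = (174.79 − 174.65) / (-250 − 0) = -0.0005600
∂h/∂y = (174.59 − 174.65) / (165 − 0) = -0.0003636
Flow = −∇h = (+0.0005600 east, +0.0003636 north), which points northeast.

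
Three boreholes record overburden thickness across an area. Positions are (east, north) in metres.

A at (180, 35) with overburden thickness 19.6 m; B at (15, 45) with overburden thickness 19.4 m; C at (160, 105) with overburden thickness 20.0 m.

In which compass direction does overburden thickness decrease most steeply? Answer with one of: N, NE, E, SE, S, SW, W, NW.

S

With d = a·x + b·y + c and A as origin, the differences give:
  (-165)·a + 10·b = -0.2
  (-20)·a + 70·b = +0.4
Eliminate b (×70 and ×10, subtract): -11350·a = -18.00 → a = ∂d/∂x = +0.001586
Back-substitute: b = ∂d/∂y = +0.006167.
Steepest decrease is along −∇f = (-0.001586 E, -0.006167 N) → south.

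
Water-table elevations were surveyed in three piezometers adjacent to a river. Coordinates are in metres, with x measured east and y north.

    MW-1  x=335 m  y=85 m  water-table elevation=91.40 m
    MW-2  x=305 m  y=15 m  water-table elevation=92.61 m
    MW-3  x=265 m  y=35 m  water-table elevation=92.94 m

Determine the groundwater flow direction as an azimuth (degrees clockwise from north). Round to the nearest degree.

Differences from MW-1: to MW-2 (Δx, Δy, Δh) = (-30, -70, +1.21); to MW-3 = (-70, -50, +1.54).
Solve a·Δx + b·Δy = Δh: det = (-30)·(-50) − (-70)·(-70) = -3400.
∂h/∂x = [(+1.21)·(-50) − (+1.54)·(-70)] / -3400 = -0.01391
∂h/∂y = [(-30)·(+1.54) − (-70)·(+1.21)] / -3400 = -0.01132
Flow direction (−∇h) has components (+0.01391 E, +0.01132 N).
Azimuth = atan2(E, N) = atan2(+0.01391, +0.01132) = 50.9° ≈ 051°.

051°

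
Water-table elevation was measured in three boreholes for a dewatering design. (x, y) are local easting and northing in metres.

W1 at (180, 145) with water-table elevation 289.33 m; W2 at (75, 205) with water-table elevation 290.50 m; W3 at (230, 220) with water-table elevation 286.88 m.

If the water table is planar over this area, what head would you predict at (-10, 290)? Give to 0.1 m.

Differences from W1: to W2 (Δx, Δy, Δh) = (-105, 60, +1.17); to W3 = (50, 75, -2.45).
Solve a·Δx + b·Δy = Δh: det = (-105)·75 − 50·60 = -10875.
∂h/∂x = [(+1.17)·75 − (-2.45)·60] / -10875 = -0.02159
∂h/∂y = [(-105)·(-2.45) − 50·(+1.17)] / -10875 = -0.01828
h(-10, 290) = 289.33 + (-0.02159)·(-190) + (-0.01828)·(145) = 289.33 +4.101 -2.650 = 290.781 m.

290.8 m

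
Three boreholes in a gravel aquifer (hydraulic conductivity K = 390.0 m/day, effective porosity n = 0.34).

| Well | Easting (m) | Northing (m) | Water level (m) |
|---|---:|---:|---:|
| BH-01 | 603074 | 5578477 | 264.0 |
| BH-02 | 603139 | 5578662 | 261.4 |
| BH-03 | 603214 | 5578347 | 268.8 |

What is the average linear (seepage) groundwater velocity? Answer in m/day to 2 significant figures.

29 m/day

Differences from BH-01: to BH-02 (Δx, Δy, Δh) = (65, 185, -2.6); to BH-03 = (140, -130, +4.8).
Determinant of the coordinate differences = 65·(-130) − 140·185 = -34350.
∂h/∂x = [(-2.6)·(-130) − (+4.8)·185] / -34350 = +0.01601
∂h/∂y = [65·(+4.8) − 140·(-2.6)] / -34350 = -0.01968
|∇h| = √(0.01601² + -0.01968²) = 0.02537
Seepage velocity v = K·i/n = 390.0 × 0.02537 / 0.34 = 29.1 m/day.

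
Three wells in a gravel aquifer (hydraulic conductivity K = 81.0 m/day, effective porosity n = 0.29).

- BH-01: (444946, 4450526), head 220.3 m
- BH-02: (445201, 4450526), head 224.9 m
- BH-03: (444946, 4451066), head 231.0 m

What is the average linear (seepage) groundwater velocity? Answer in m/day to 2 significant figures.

7.5 m/day

∂h/∂x = (224.9 − 220.3) / (445201 − 444946) = +0.01804
∂h/∂y = (231.0 − 220.3) / (4451066 − 4450526) = +0.01981
|∇h| = √(0.01804² + 0.01981²) = 0.02679
Seepage velocity v = K·i/n = 81.0 × 0.02679 / 0.29 = 7.483 m/day.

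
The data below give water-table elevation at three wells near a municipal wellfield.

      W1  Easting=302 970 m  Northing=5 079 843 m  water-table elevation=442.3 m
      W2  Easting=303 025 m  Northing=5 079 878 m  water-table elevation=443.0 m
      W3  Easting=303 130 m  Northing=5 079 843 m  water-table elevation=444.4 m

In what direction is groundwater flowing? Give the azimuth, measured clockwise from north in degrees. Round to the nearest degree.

Taking W1 as reference: W2−W1 = (55, 35, +0.7); W3−W1 = (160, 0, +2.1).
Solve a·Δx + b·Δy = Δh: det = 55·0 − 160·35 = -5600.
∂h/∂x = [(+0.7)·0 − (+2.1)·35] / -5600 = +0.01312
∂h/∂y = [55·(+2.1) − 160·(+0.7)] / -5600 = -0.0006250
Flow direction (−∇h) has components (-0.01312 E, +0.0006250 N).
Azimuth = atan2(E, N) = atan2(-0.01312, +0.0006250) = 272.7° ≈ 273°.

273°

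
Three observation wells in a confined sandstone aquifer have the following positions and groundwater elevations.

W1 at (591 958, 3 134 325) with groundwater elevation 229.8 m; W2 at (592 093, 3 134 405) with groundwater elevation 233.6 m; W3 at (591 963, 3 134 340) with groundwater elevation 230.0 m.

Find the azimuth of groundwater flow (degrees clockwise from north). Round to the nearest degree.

259°

Differences from W1: to W2 (Δx, Δy, Δh) = (135, 80, +3.8); to W3 = (5, 15, +0.2).
Determinant of the coordinate differences = 135·15 − 5·80 = 1625.
∂h/∂x = [(+3.8)·15 − (+0.2)·80] / 1625 = +0.02523
∂h/∂y = [135·(+0.2) − 5·(+3.8)] / 1625 = +0.004923
Flow direction (−∇h) has components (-0.02523 E, -0.004923 N).
Azimuth = atan2(E, N) = atan2(-0.02523, -0.004923) = 259.0° ≈ 259°.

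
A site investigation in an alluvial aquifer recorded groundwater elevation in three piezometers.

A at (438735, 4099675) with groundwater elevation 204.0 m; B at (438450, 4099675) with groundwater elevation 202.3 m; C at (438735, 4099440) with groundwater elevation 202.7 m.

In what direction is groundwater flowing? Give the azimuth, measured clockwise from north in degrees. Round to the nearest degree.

∂h/∂x = (202.3 − 204.0) / (438450 − 438735) = +0.005965
∂h/∂y = (202.7 − 204.0) / (4099440 − 4099675) = +0.005532
Flow direction (−∇h) has components (-0.005965 E, -0.005532 N).
Azimuth = atan2(E, N) = atan2(-0.005965, -0.005532) = 227.2° ≈ 227°.

227°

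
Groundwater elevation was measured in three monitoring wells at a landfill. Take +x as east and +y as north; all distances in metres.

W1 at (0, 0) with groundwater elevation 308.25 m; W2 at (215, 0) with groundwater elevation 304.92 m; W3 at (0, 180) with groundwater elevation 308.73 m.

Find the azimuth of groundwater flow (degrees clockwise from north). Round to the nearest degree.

∂h/∂x = (304.92 − 308.25) / (215 − 0) = -0.01549
∂h/∂y = (308.73 − 308.25) / (180 − 0) = +0.002667
Flow direction (−∇h) has components (+0.01549 E, -0.002667 N).
Azimuth = atan2(E, N) = atan2(+0.01549, -0.002667) = 99.8° ≈ 100°.

100°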